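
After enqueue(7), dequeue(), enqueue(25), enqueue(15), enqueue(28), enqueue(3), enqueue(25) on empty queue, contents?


enqueue(7) -> [7]
dequeue() returns 7 -> []
enqueue(25) -> [25]
enqueue(15) -> [25, 15]
enqueue(28) -> [25, 15, 28]
enqueue(3) -> [25, 15, 28, 3]
enqueue(25) -> [25, 15, 28, 3, 25]
Final queue (front to back): [25, 15, 28, 3, 25]


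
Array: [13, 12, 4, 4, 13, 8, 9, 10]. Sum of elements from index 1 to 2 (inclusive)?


Prefix sums: [0, 13, 25, 29, 33, 46, 54, 63, 73]
Sum[1..2] = prefix[3] - prefix[1] = 29 - 13 = 16


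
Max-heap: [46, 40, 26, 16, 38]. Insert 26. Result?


Append 26: [46, 40, 26, 16, 38, 26]
Bubble up: no swaps needed
Result: [46, 40, 26, 16, 38, 26]


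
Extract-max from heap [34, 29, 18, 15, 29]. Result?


Max = 34
Replace root with last, heapify down
Resulting heap: [29, 29, 18, 15]


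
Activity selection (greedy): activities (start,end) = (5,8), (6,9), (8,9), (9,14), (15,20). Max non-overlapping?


Greedy: pick earliest-ending, then skip overlaps.
Selected (4 activities): [(5, 8), (8, 9), (9, 14), (15, 20)]


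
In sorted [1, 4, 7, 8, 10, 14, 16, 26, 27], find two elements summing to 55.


Two pointers: lo=0, hi=8
No pair sums to 55


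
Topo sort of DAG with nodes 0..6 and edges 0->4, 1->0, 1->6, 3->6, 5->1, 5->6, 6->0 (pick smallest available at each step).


Kahn's algorithm, process smallest node first
Order: [2, 3, 5, 1, 6, 0, 4]


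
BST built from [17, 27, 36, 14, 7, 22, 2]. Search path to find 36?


BST root = 17
Search for 36: compare at each node
Path: [17, 27, 36]


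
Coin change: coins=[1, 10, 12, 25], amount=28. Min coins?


dp[0]=0; dp[i]=1+min(dp[i-c] for c in coins)
...dp[23]=3, dp[24]=2, dp[25]=1, dp[26]=2, dp[27]=3, dp[28]=4
Minimum coins for 28 = 4


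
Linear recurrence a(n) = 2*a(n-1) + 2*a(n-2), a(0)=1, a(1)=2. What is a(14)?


Build bottom-up:
...a(12)=136384, a(13)=372608, a(14)=2*372608+2*136384=1017984


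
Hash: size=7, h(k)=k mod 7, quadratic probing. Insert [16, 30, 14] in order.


Insertions: 16->slot 2; 30->slot 3; 14->slot 0
Table: [14, None, 16, 30, None, None, None]


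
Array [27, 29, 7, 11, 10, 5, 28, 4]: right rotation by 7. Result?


Right rotate by 7: [29, 7, 11, 10, 5, 28, 4, 27]


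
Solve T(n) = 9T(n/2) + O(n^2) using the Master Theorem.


a=9, b=2, c=2. log_2(9)=3.170 > c=2. Case 1: O(n^log_b(a)) = O(n^3.170)
Complexity: O(n^3.170)


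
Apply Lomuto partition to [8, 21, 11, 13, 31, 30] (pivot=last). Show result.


Elements <= 30 go left of pivot.
Result: [8, 21, 11, 13, 30, 31], pivot at index 4


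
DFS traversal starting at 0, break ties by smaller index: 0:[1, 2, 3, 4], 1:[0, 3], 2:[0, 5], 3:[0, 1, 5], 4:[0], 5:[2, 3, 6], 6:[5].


DFS stack-based: start with [0]
Visit order: [0, 1, 3, 5, 2, 6, 4]


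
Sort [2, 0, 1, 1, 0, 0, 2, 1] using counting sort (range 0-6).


Count array: [3, 3, 2, 0, 0, 0, 0]
Reconstruct: [0, 0, 0, 1, 1, 1, 2, 2]


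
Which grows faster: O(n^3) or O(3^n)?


cubic grows slower than exponential (base 3)
O(n^3) is asymptotically smaller; O(3^n) grows faster


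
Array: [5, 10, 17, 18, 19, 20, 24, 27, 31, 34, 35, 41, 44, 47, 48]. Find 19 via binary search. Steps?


Search for 19:
[0,14] mid=7 arr[7]=27
[0,6] mid=3 arr[3]=18
[4,6] mid=5 arr[5]=20
[4,4] mid=4 arr[4]=19
Total: 4 comparisons


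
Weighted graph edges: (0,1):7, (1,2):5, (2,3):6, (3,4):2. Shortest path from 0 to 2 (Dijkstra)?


Dijkstra from 0:
Distances: {0: 0, 1: 7, 2: 12, 3: 18, 4: 20}
Shortest distance to 2 = 12, path = [0, 1, 2]


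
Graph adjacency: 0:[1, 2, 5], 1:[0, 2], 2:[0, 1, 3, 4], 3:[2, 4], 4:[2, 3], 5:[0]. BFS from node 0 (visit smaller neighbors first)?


BFS queue: start with [0]
Visit order: [0, 1, 2, 5, 3, 4]


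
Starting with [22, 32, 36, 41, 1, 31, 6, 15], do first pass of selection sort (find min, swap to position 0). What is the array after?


After one pass: [1, 32, 36, 41, 22, 31, 6, 15]


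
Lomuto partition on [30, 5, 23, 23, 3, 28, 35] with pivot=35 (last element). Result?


Elements <= 35 go left of pivot.
Result: [30, 5, 23, 23, 3, 28, 35], pivot at index 6


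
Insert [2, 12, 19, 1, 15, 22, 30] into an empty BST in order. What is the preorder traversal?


Root = 2; build tree by BST insertion.
Preorder traversal: [2, 1, 12, 19, 15, 22, 30]


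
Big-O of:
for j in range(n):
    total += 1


Per nesting level: O(n) = O(n)
Complexity: O(n)


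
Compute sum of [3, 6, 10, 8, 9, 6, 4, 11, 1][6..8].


Prefix sums: [0, 3, 9, 19, 27, 36, 42, 46, 57, 58]
Sum[6..8] = prefix[9] - prefix[6] = 58 - 42 = 16


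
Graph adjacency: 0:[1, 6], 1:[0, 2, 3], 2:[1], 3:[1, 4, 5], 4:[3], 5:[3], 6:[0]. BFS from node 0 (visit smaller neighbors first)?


BFS queue: start with [0]
Visit order: [0, 1, 6, 2, 3, 4, 5]


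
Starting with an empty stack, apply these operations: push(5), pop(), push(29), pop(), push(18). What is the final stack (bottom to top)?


push(5) -> [5]
pop() returns 5 -> []
push(29) -> [29]
pop() returns 29 -> []
push(18) -> [18]
Final stack (bottom to top): [18]


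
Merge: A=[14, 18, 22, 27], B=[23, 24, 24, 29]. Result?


Compare heads, take smaller each step.
Merged: [14, 18, 22, 23, 24, 24, 27, 29]


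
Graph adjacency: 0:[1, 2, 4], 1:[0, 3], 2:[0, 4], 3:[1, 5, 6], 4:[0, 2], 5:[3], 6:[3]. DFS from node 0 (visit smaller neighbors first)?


DFS stack-based: start with [0]
Visit order: [0, 1, 3, 5, 6, 2, 4]


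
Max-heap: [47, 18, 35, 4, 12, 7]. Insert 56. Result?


Append 56: [47, 18, 35, 4, 12, 7, 56]
Bubble up: swap idx 6(56) with idx 2(35); swap idx 2(56) with idx 0(47)
Result: [56, 18, 47, 4, 12, 7, 35]


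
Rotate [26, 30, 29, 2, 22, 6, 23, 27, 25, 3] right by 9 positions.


Right rotate by 9: [30, 29, 2, 22, 6, 23, 27, 25, 3, 26]


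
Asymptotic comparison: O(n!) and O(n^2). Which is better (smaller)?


quadratic grows slower than factorial
O(n^2) is asymptotically smaller; O(n!) grows faster


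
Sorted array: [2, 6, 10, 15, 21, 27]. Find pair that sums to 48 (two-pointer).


Two pointers: lo=0, hi=5
Found pair: (21, 27) summing to 48


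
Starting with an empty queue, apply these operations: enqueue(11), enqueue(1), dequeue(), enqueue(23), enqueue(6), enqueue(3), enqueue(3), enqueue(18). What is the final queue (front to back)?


enqueue(11) -> [11]
enqueue(1) -> [11, 1]
dequeue() returns 11 -> [1]
enqueue(23) -> [1, 23]
enqueue(6) -> [1, 23, 6]
enqueue(3) -> [1, 23, 6, 3]
enqueue(3) -> [1, 23, 6, 3, 3]
enqueue(18) -> [1, 23, 6, 3, 3, 18]
Final queue (front to back): [1, 23, 6, 3, 3, 18]


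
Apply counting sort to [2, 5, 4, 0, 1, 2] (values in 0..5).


Count array: [1, 1, 2, 0, 1, 1]
Reconstruct: [0, 1, 2, 2, 4, 5]


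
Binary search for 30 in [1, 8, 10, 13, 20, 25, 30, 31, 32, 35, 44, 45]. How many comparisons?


Search for 30:
[0,11] mid=5 arr[5]=25
[6,11] mid=8 arr[8]=32
[6,7] mid=6 arr[6]=30
Total: 3 comparisons


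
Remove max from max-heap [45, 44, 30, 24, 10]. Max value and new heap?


Max = 45
Replace root with last, heapify down
Resulting heap: [44, 24, 30, 10]


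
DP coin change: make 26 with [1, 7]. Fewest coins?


dp[0]=0; dp[i]=1+min(dp[i-c] for c in coins)
...dp[21]=3, dp[22]=4, dp[23]=5, dp[24]=6, dp[25]=7, dp[26]=8
Minimum coins for 26 = 8


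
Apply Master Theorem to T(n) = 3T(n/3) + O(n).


a=3, b=3, c=1. log_3(3)=1 = c=1. Case 2: O(n^c log n) = O(n log n)
Complexity: O(n log n)


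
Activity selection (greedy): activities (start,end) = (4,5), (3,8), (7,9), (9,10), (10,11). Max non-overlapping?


Greedy: pick earliest-ending, then skip overlaps.
Selected (4 activities): [(4, 5), (7, 9), (9, 10), (10, 11)]


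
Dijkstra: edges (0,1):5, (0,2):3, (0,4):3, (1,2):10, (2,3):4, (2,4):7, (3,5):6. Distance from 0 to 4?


Dijkstra from 0:
Distances: {0: 0, 1: 5, 2: 3, 3: 7, 4: 3, 5: 13}
Shortest distance to 4 = 3, path = [0, 4]


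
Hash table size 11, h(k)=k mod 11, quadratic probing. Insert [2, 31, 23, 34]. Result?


Insertions: 2->slot 2; 31->slot 9; 23->slot 1; 34->slot 5
Table: [None, 23, 2, None, None, 34, None, None, None, 31, None]


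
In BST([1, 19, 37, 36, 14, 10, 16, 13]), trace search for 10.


BST root = 1
Search for 10: compare at each node
Path: [1, 19, 14, 10]


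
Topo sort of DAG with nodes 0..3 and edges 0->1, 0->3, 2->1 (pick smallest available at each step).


Kahn's algorithm, process smallest node first
Order: [0, 2, 1, 3]


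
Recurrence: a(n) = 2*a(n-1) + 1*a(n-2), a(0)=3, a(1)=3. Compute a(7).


Build bottom-up:
...a(5)=123, a(6)=297, a(7)=2*297+1*123=717


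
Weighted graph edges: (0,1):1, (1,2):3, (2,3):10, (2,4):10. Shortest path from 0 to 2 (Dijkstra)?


Dijkstra from 0:
Distances: {0: 0, 1: 1, 2: 4, 3: 14, 4: 14}
Shortest distance to 2 = 4, path = [0, 1, 2]


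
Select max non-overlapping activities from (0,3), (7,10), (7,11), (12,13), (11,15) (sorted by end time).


Greedy: pick earliest-ending, then skip overlaps.
Selected (3 activities): [(0, 3), (7, 10), (12, 13)]


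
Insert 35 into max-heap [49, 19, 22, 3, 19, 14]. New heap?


Append 35: [49, 19, 22, 3, 19, 14, 35]
Bubble up: swap idx 6(35) with idx 2(22)
Result: [49, 19, 35, 3, 19, 14, 22]


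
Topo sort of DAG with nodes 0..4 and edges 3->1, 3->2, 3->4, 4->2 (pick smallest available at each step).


Kahn's algorithm, process smallest node first
Order: [0, 3, 1, 4, 2]


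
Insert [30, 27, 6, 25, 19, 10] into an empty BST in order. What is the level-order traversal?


Root = 30; build tree by BST insertion.
Level-Order traversal: [30, 27, 6, 25, 19, 10]


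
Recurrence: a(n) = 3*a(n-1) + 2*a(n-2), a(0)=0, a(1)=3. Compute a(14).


Build bottom-up:
...a(12)=3030885, a(13)=10794657, a(14)=3*10794657+2*3030885=38445741


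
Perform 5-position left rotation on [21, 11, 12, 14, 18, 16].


Left rotate by 5: [16, 21, 11, 12, 14, 18]


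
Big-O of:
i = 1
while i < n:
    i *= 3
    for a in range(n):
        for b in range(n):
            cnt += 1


Per nesting level: O(log n) * O(n) * O(n) = O(n^2 log n)
Complexity: O(n^2 log n)


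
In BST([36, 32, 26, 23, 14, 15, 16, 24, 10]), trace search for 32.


BST root = 36
Search for 32: compare at each node
Path: [36, 32]


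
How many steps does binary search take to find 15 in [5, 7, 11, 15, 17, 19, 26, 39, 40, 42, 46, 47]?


Search for 15:
[0,11] mid=5 arr[5]=19
[0,4] mid=2 arr[2]=11
[3,4] mid=3 arr[3]=15
Total: 3 comparisons


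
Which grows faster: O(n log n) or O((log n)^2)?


polylogarithmic grows slower than linearithmic
O((log n)^2) is asymptotically smaller; O(n log n) grows faster


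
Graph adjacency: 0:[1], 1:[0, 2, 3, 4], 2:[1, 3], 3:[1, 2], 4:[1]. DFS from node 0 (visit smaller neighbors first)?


DFS stack-based: start with [0]
Visit order: [0, 1, 2, 3, 4]


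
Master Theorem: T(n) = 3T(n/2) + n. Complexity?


a=3, b=2, c=1. log_2(3)=1.585 > c=1. Case 1: O(n^log_b(a)) = O(n^1.585)
Complexity: O(n^1.585)


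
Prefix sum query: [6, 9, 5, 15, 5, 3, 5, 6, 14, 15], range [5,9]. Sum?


Prefix sums: [0, 6, 15, 20, 35, 40, 43, 48, 54, 68, 83]
Sum[5..9] = prefix[10] - prefix[5] = 83 - 40 = 43


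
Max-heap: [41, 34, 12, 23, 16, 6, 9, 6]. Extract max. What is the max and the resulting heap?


Max = 41
Replace root with last, heapify down
Resulting heap: [34, 23, 12, 6, 16, 6, 9]


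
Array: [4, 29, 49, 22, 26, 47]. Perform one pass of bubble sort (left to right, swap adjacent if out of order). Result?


After one pass: [4, 29, 22, 26, 47, 49]


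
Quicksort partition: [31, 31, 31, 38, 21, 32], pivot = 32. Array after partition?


Elements <= 32 go left of pivot.
Result: [31, 31, 31, 21, 32, 38], pivot at index 4


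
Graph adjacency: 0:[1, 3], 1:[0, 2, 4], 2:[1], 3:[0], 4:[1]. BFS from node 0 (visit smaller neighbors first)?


BFS queue: start with [0]
Visit order: [0, 1, 3, 2, 4]


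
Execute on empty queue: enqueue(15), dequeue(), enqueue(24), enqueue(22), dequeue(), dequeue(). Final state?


enqueue(15) -> [15]
dequeue() returns 15 -> []
enqueue(24) -> [24]
enqueue(22) -> [24, 22]
dequeue() returns 24 -> [22]
dequeue() returns 22 -> []
Final queue (front to back): []


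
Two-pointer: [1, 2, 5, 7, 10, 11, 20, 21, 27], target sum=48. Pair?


Two pointers: lo=0, hi=8
Found pair: (21, 27) summing to 48


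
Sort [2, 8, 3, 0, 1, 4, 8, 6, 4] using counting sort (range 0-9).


Count array: [1, 1, 1, 1, 2, 0, 1, 0, 2, 0]
Reconstruct: [0, 1, 2, 3, 4, 4, 6, 8, 8]


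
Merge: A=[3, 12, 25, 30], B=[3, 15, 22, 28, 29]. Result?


Compare heads, take smaller each step.
Merged: [3, 3, 12, 15, 22, 25, 28, 29, 30]


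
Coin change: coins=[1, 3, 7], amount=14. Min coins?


dp[0]=0; dp[i]=1+min(dp[i-c] for c in coins)
...dp[9]=3, dp[10]=2, dp[11]=3, dp[12]=4, dp[13]=3, dp[14]=2
Minimum coins for 14 = 2


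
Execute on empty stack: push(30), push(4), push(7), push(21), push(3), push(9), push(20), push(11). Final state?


push(30) -> [30]
push(4) -> [30, 4]
push(7) -> [30, 4, 7]
push(21) -> [30, 4, 7, 21]
push(3) -> [30, 4, 7, 21, 3]
push(9) -> [30, 4, 7, 21, 3, 9]
push(20) -> [30, 4, 7, 21, 3, 9, 20]
push(11) -> [30, 4, 7, 21, 3, 9, 20, 11]
Final stack (bottom to top): [30, 4, 7, 21, 3, 9, 20, 11]


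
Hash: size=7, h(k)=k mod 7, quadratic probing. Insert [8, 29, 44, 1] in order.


Insertions: 8->slot 1; 29->slot 2; 44->slot 3; 1->slot 5
Table: [None, 8, 29, 44, None, 1, None]


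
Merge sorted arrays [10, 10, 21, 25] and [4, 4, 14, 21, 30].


Compare heads, take smaller each step.
Merged: [4, 4, 10, 10, 14, 21, 21, 25, 30]


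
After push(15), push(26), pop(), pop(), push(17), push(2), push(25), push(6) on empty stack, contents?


push(15) -> [15]
push(26) -> [15, 26]
pop() returns 26 -> [15]
pop() returns 15 -> []
push(17) -> [17]
push(2) -> [17, 2]
push(25) -> [17, 2, 25]
push(6) -> [17, 2, 25, 6]
Final stack (bottom to top): [17, 2, 25, 6]


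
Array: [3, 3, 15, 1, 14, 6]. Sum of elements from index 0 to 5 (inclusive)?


Prefix sums: [0, 3, 6, 21, 22, 36, 42]
Sum[0..5] = prefix[6] - prefix[0] = 42 - 0 = 42


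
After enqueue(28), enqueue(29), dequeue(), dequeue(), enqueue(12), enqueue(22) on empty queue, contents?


enqueue(28) -> [28]
enqueue(29) -> [28, 29]
dequeue() returns 28 -> [29]
dequeue() returns 29 -> []
enqueue(12) -> [12]
enqueue(22) -> [12, 22]
Final queue (front to back): [12, 22]


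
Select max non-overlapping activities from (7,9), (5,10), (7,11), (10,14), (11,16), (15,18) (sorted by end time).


Greedy: pick earliest-ending, then skip overlaps.
Selected (3 activities): [(7, 9), (10, 14), (15, 18)]


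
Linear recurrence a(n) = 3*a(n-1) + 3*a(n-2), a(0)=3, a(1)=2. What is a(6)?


Build bottom-up:
...a(4)=198, a(5)=747, a(6)=3*747+3*198=2835


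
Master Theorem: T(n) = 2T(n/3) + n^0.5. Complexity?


a=2, b=3, c=0.5. log_3(2)=0.631 > c=0.5. Case 1: O(n^log_b(a)) = O(n^0.631)
Complexity: O(n^0.631)


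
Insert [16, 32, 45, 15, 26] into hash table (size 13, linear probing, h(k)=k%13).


Insertions: 16->slot 3; 32->slot 6; 45->slot 7; 15->slot 2; 26->slot 0
Table: [26, None, 15, 16, None, None, 32, 45, None, None, None, None, None]


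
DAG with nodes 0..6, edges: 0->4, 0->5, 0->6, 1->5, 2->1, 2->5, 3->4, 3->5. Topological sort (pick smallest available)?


Kahn's algorithm, process smallest node first
Order: [0, 2, 1, 3, 4, 5, 6]


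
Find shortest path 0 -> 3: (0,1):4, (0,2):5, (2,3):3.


Dijkstra from 0:
Distances: {0: 0, 1: 4, 2: 5, 3: 8}
Shortest distance to 3 = 8, path = [0, 2, 3]


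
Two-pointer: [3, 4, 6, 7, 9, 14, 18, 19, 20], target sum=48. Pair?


Two pointers: lo=0, hi=8
No pair sums to 48


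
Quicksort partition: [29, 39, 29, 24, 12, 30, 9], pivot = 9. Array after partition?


Elements <= 9 go left of pivot.
Result: [9, 39, 29, 24, 12, 30, 29], pivot at index 0


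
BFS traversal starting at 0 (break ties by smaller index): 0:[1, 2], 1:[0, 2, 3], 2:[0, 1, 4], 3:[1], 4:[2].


BFS queue: start with [0]
Visit order: [0, 1, 2, 3, 4]


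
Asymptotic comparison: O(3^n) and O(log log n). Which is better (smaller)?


double-logarithmic grows slower than exponential (base 3)
O(log log n) is asymptotically smaller; O(3^n) grows faster


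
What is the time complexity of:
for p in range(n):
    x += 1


Per nesting level: O(n) = O(n)
Complexity: O(n)


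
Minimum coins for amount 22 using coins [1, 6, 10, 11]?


dp[0]=0; dp[i]=1+min(dp[i-c] for c in coins)
...dp[17]=2, dp[18]=3, dp[19]=4, dp[20]=2, dp[21]=2, dp[22]=2
Minimum coins for 22 = 2


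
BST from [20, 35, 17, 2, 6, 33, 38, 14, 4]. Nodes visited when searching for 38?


BST root = 20
Search for 38: compare at each node
Path: [20, 35, 38]


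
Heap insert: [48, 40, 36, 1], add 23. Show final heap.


Append 23: [48, 40, 36, 1, 23]
Bubble up: no swaps needed
Result: [48, 40, 36, 1, 23]


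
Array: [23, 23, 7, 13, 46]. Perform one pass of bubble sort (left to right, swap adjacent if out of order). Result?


After one pass: [23, 7, 13, 23, 46]


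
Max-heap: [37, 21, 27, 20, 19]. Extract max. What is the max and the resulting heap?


Max = 37
Replace root with last, heapify down
Resulting heap: [27, 21, 19, 20]


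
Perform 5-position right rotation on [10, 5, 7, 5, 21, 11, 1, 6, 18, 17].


Right rotate by 5: [11, 1, 6, 18, 17, 10, 5, 7, 5, 21]


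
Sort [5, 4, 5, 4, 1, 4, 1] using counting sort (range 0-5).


Count array: [0, 2, 0, 0, 3, 2]
Reconstruct: [1, 1, 4, 4, 4, 5, 5]


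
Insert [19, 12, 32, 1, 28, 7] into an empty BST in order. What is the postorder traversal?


Root = 19; build tree by BST insertion.
Postorder traversal: [7, 1, 12, 28, 32, 19]


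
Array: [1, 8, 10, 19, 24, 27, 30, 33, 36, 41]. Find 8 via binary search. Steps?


Search for 8:
[0,9] mid=4 arr[4]=24
[0,3] mid=1 arr[1]=8
Total: 2 comparisons


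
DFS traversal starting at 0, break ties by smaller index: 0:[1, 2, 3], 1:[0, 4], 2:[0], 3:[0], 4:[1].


DFS stack-based: start with [0]
Visit order: [0, 1, 4, 2, 3]


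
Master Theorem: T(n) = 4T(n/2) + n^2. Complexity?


a=4, b=2, c=2. log_2(4)=2 = c=2. Case 2: O(n^c log n) = O(n^2 log n)
Complexity: O(n^2 log n)


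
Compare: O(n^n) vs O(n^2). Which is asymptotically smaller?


quadratic grows slower than n^n
O(n^2) is asymptotically smaller; O(n^n) grows faster


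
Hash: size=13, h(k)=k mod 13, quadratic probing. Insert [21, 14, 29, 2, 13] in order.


Insertions: 21->slot 8; 14->slot 1; 29->slot 3; 2->slot 2; 13->slot 0
Table: [13, 14, 2, 29, None, None, None, None, 21, None, None, None, None]


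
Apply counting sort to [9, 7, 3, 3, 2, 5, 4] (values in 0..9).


Count array: [0, 0, 1, 2, 1, 1, 0, 1, 0, 1]
Reconstruct: [2, 3, 3, 4, 5, 7, 9]


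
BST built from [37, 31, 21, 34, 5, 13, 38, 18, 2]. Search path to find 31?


BST root = 37
Search for 31: compare at each node
Path: [37, 31]


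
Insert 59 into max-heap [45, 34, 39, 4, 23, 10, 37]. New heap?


Append 59: [45, 34, 39, 4, 23, 10, 37, 59]
Bubble up: swap idx 7(59) with idx 3(4); swap idx 3(59) with idx 1(34); swap idx 1(59) with idx 0(45)
Result: [59, 45, 39, 34, 23, 10, 37, 4]


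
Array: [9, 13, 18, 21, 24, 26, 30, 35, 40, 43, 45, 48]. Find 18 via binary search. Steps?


Search for 18:
[0,11] mid=5 arr[5]=26
[0,4] mid=2 arr[2]=18
Total: 2 comparisons


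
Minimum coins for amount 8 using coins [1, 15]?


dp[0]=0; dp[i]=1+min(dp[i-c] for c in coins)
...dp[3]=3, dp[4]=4, dp[5]=5, dp[6]=6, dp[7]=7, dp[8]=8
Minimum coins for 8 = 8


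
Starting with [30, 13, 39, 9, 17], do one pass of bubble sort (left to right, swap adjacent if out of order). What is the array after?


After one pass: [13, 30, 9, 17, 39]


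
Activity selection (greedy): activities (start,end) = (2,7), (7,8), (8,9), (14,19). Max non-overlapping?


Greedy: pick earliest-ending, then skip overlaps.
Selected (4 activities): [(2, 7), (7, 8), (8, 9), (14, 19)]


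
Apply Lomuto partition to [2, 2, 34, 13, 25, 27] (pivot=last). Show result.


Elements <= 27 go left of pivot.
Result: [2, 2, 13, 25, 27, 34], pivot at index 4


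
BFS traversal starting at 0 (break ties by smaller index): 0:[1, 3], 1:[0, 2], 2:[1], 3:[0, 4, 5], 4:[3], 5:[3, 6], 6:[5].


BFS queue: start with [0]
Visit order: [0, 1, 3, 2, 4, 5, 6]


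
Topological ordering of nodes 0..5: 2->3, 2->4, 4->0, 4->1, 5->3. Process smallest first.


Kahn's algorithm, process smallest node first
Order: [2, 4, 0, 1, 5, 3]


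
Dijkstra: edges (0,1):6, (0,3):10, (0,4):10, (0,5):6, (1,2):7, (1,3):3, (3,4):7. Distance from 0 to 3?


Dijkstra from 0:
Distances: {0: 0, 1: 6, 2: 13, 3: 9, 4: 10, 5: 6}
Shortest distance to 3 = 9, path = [0, 1, 3]


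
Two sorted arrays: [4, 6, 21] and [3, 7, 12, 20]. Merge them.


Compare heads, take smaller each step.
Merged: [3, 4, 6, 7, 12, 20, 21]


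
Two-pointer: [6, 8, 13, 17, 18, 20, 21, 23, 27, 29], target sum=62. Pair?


Two pointers: lo=0, hi=9
No pair sums to 62


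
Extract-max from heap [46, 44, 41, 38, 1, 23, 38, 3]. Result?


Max = 46
Replace root with last, heapify down
Resulting heap: [44, 38, 41, 3, 1, 23, 38]


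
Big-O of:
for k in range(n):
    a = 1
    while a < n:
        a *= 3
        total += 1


Per nesting level: O(n) * O(log n) = O(n log n)
Complexity: O(n log n)


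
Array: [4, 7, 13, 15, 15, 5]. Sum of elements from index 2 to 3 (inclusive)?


Prefix sums: [0, 4, 11, 24, 39, 54, 59]
Sum[2..3] = prefix[4] - prefix[2] = 39 - 11 = 28


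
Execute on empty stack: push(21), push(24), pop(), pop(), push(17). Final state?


push(21) -> [21]
push(24) -> [21, 24]
pop() returns 24 -> [21]
pop() returns 21 -> []
push(17) -> [17]
Final stack (bottom to top): [17]


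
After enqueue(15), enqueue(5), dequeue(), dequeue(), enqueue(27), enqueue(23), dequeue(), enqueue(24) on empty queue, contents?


enqueue(15) -> [15]
enqueue(5) -> [15, 5]
dequeue() returns 15 -> [5]
dequeue() returns 5 -> []
enqueue(27) -> [27]
enqueue(23) -> [27, 23]
dequeue() returns 27 -> [23]
enqueue(24) -> [23, 24]
Final queue (front to back): [23, 24]


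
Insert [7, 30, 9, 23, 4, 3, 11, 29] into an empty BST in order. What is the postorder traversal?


Root = 7; build tree by BST insertion.
Postorder traversal: [3, 4, 11, 29, 23, 9, 30, 7]


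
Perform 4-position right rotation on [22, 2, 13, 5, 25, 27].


Right rotate by 4: [13, 5, 25, 27, 22, 2]


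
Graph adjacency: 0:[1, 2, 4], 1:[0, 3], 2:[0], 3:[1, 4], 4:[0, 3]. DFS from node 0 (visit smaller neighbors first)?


DFS stack-based: start with [0]
Visit order: [0, 1, 3, 4, 2]


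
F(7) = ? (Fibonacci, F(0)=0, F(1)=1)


F(n)=F(n-1)+F(n-2)
...F(5)=5, F(6)=8, F(7)=13


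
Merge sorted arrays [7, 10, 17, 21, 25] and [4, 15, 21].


Compare heads, take smaller each step.
Merged: [4, 7, 10, 15, 17, 21, 21, 25]


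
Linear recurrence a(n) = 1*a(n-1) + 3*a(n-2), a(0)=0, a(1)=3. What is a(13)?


Build bottom-up:
...a(11)=8049, a(12)=18480, a(13)=1*18480+3*8049=42627


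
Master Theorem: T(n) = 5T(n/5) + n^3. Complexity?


a=5, b=5, c=3. log_5(5)=1 < c=3. Case 3: O(n^c) = O(n^3)
Complexity: O(n^3)


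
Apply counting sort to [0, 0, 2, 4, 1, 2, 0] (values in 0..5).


Count array: [3, 1, 2, 0, 1, 0]
Reconstruct: [0, 0, 0, 1, 2, 2, 4]


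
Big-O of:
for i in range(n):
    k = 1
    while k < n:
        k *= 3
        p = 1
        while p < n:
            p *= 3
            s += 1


Per nesting level: O(n) * O(log n) * O(log n) = O(n (log n)^2)
Complexity: O(n (log n)^2)


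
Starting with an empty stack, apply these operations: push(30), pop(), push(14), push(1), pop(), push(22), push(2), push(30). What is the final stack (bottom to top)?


push(30) -> [30]
pop() returns 30 -> []
push(14) -> [14]
push(1) -> [14, 1]
pop() returns 1 -> [14]
push(22) -> [14, 22]
push(2) -> [14, 22, 2]
push(30) -> [14, 22, 2, 30]
Final stack (bottom to top): [14, 22, 2, 30]


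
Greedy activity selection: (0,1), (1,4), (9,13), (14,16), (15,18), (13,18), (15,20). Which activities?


Greedy: pick earliest-ending, then skip overlaps.
Selected (4 activities): [(0, 1), (1, 4), (9, 13), (14, 16)]


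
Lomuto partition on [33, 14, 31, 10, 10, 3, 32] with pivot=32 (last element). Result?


Elements <= 32 go left of pivot.
Result: [14, 31, 10, 10, 3, 32, 33], pivot at index 5


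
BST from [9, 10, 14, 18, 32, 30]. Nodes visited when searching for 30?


BST root = 9
Search for 30: compare at each node
Path: [9, 10, 14, 18, 32, 30]


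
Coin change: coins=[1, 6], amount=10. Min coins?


dp[0]=0; dp[i]=1+min(dp[i-c] for c in coins)
...dp[5]=5, dp[6]=1, dp[7]=2, dp[8]=3, dp[9]=4, dp[10]=5
Minimum coins for 10 = 5


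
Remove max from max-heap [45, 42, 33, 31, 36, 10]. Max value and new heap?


Max = 45
Replace root with last, heapify down
Resulting heap: [42, 36, 33, 31, 10]


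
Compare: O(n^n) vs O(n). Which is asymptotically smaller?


linear grows slower than n^n
O(n) is asymptotically smaller; O(n^n) grows faster


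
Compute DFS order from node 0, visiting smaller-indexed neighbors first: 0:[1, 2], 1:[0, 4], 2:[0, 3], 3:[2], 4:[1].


DFS stack-based: start with [0]
Visit order: [0, 1, 4, 2, 3]


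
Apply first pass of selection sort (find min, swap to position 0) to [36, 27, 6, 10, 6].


After one pass: [6, 27, 36, 10, 6]


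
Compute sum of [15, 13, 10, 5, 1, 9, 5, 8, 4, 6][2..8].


Prefix sums: [0, 15, 28, 38, 43, 44, 53, 58, 66, 70, 76]
Sum[2..8] = prefix[9] - prefix[2] = 70 - 28 = 42


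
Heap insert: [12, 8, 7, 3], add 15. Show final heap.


Append 15: [12, 8, 7, 3, 15]
Bubble up: swap idx 4(15) with idx 1(8); swap idx 1(15) with idx 0(12)
Result: [15, 12, 7, 3, 8]


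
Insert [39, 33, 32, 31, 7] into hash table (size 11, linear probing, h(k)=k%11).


Insertions: 39->slot 6; 33->slot 0; 32->slot 10; 31->slot 9; 7->slot 7
Table: [33, None, None, None, None, None, 39, 7, None, 31, 32]


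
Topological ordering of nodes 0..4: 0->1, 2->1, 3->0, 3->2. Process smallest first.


Kahn's algorithm, process smallest node first
Order: [3, 0, 2, 1, 4]


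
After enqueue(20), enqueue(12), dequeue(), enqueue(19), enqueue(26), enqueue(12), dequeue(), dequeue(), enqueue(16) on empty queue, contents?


enqueue(20) -> [20]
enqueue(12) -> [20, 12]
dequeue() returns 20 -> [12]
enqueue(19) -> [12, 19]
enqueue(26) -> [12, 19, 26]
enqueue(12) -> [12, 19, 26, 12]
dequeue() returns 12 -> [19, 26, 12]
dequeue() returns 19 -> [26, 12]
enqueue(16) -> [26, 12, 16]
Final queue (front to back): [26, 12, 16]


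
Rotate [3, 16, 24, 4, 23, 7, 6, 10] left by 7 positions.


Left rotate by 7: [10, 3, 16, 24, 4, 23, 7, 6]


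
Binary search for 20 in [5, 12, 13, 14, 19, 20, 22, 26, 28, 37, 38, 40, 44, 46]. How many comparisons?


Search for 20:
[0,13] mid=6 arr[6]=22
[0,5] mid=2 arr[2]=13
[3,5] mid=4 arr[4]=19
[5,5] mid=5 arr[5]=20
Total: 4 comparisons


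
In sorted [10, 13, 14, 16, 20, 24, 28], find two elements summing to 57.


Two pointers: lo=0, hi=6
No pair sums to 57


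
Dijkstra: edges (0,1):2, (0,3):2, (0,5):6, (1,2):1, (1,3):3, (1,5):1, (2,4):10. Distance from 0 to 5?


Dijkstra from 0:
Distances: {0: 0, 1: 2, 2: 3, 3: 2, 4: 13, 5: 3}
Shortest distance to 5 = 3, path = [0, 1, 5]


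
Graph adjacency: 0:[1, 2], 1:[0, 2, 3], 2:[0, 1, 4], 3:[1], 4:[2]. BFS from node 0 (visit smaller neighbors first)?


BFS queue: start with [0]
Visit order: [0, 1, 2, 3, 4]


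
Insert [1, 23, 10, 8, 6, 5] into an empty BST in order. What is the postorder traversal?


Root = 1; build tree by BST insertion.
Postorder traversal: [5, 6, 8, 10, 23, 1]


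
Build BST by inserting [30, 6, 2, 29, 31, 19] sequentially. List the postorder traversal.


Root = 30; build tree by BST insertion.
Postorder traversal: [2, 19, 29, 6, 31, 30]


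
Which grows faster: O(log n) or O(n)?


logarithmic grows slower than linear
O(log n) is asymptotically smaller; O(n) grows faster


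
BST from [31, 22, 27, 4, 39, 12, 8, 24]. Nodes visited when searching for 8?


BST root = 31
Search for 8: compare at each node
Path: [31, 22, 4, 12, 8]


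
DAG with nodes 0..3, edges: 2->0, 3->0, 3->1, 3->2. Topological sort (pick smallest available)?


Kahn's algorithm, process smallest node first
Order: [3, 1, 2, 0]


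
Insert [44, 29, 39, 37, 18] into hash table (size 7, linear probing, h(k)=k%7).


Insertions: 44->slot 2; 29->slot 1; 39->slot 4; 37->slot 3; 18->slot 5
Table: [None, 29, 44, 37, 39, 18, None]


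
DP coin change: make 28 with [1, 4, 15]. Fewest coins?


dp[0]=0; dp[i]=1+min(dp[i-c] for c in coins)
...dp[23]=3, dp[24]=4, dp[25]=5, dp[26]=6, dp[27]=4, dp[28]=5
Minimum coins for 28 = 5


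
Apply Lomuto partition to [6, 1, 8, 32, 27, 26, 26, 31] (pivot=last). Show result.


Elements <= 31 go left of pivot.
Result: [6, 1, 8, 27, 26, 26, 31, 32], pivot at index 6


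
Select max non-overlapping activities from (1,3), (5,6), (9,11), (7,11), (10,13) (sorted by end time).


Greedy: pick earliest-ending, then skip overlaps.
Selected (3 activities): [(1, 3), (5, 6), (9, 11)]


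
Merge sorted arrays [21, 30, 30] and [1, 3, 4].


Compare heads, take smaller each step.
Merged: [1, 3, 4, 21, 30, 30]


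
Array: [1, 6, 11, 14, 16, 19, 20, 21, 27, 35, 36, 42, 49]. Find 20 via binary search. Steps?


Search for 20:
[0,12] mid=6 arr[6]=20
Total: 1 comparisons


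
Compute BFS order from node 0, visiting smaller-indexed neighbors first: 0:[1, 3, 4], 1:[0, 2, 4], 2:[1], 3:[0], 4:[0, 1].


BFS queue: start with [0]
Visit order: [0, 1, 3, 4, 2]


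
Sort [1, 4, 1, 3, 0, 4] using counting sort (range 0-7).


Count array: [1, 2, 0, 1, 2, 0, 0, 0]
Reconstruct: [0, 1, 1, 3, 4, 4]


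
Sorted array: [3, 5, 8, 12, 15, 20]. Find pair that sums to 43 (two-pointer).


Two pointers: lo=0, hi=5
No pair sums to 43


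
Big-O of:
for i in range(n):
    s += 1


Per nesting level: O(n) = O(n)
Complexity: O(n)


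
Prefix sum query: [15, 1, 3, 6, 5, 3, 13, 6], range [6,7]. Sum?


Prefix sums: [0, 15, 16, 19, 25, 30, 33, 46, 52]
Sum[6..7] = prefix[8] - prefix[6] = 52 - 33 = 19


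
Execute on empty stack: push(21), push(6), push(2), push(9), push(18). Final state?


push(21) -> [21]
push(6) -> [21, 6]
push(2) -> [21, 6, 2]
push(9) -> [21, 6, 2, 9]
push(18) -> [21, 6, 2, 9, 18]
Final stack (bottom to top): [21, 6, 2, 9, 18]


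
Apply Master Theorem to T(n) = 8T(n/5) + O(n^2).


a=8, b=5, c=2. log_5(8)=1.292 < c=2. Case 3: O(n^c) = O(n^2)
Complexity: O(n^2)


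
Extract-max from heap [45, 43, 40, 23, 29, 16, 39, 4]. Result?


Max = 45
Replace root with last, heapify down
Resulting heap: [43, 29, 40, 23, 4, 16, 39]


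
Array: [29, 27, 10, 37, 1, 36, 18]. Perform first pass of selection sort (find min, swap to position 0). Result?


After one pass: [1, 27, 10, 37, 29, 36, 18]


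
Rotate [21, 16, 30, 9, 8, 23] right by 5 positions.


Right rotate by 5: [16, 30, 9, 8, 23, 21]


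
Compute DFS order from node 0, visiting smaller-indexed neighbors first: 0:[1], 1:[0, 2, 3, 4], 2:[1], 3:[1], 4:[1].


DFS stack-based: start with [0]
Visit order: [0, 1, 2, 3, 4]


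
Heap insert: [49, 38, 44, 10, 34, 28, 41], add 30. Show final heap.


Append 30: [49, 38, 44, 10, 34, 28, 41, 30]
Bubble up: swap idx 7(30) with idx 3(10)
Result: [49, 38, 44, 30, 34, 28, 41, 10]


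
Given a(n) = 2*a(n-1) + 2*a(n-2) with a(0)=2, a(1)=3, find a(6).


Build bottom-up:
...a(4)=72, a(5)=196, a(6)=2*196+2*72=536


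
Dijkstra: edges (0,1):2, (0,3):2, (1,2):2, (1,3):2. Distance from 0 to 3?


Dijkstra from 0:
Distances: {0: 0, 1: 2, 2: 4, 3: 2}
Shortest distance to 3 = 2, path = [0, 3]


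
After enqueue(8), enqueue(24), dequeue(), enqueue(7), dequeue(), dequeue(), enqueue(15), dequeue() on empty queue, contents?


enqueue(8) -> [8]
enqueue(24) -> [8, 24]
dequeue() returns 8 -> [24]
enqueue(7) -> [24, 7]
dequeue() returns 24 -> [7]
dequeue() returns 7 -> []
enqueue(15) -> [15]
dequeue() returns 15 -> []
Final queue (front to back): []


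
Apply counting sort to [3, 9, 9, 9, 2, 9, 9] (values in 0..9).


Count array: [0, 0, 1, 1, 0, 0, 0, 0, 0, 5]
Reconstruct: [2, 3, 9, 9, 9, 9, 9]


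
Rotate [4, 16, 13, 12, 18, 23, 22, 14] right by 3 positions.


Right rotate by 3: [23, 22, 14, 4, 16, 13, 12, 18]


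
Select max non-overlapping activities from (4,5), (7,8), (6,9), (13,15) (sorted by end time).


Greedy: pick earliest-ending, then skip overlaps.
Selected (3 activities): [(4, 5), (7, 8), (13, 15)]


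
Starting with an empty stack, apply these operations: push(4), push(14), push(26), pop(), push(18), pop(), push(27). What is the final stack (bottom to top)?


push(4) -> [4]
push(14) -> [4, 14]
push(26) -> [4, 14, 26]
pop() returns 26 -> [4, 14]
push(18) -> [4, 14, 18]
pop() returns 18 -> [4, 14]
push(27) -> [4, 14, 27]
Final stack (bottom to top): [4, 14, 27]


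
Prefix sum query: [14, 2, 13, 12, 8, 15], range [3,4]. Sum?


Prefix sums: [0, 14, 16, 29, 41, 49, 64]
Sum[3..4] = prefix[5] - prefix[3] = 49 - 29 = 20


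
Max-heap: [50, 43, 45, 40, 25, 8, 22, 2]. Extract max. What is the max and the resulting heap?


Max = 50
Replace root with last, heapify down
Resulting heap: [45, 43, 22, 40, 25, 8, 2]


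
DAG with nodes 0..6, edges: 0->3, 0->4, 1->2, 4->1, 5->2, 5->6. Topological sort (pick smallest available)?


Kahn's algorithm, process smallest node first
Order: [0, 3, 4, 1, 5, 2, 6]


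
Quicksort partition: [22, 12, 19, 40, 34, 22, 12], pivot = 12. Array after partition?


Elements <= 12 go left of pivot.
Result: [12, 12, 19, 40, 34, 22, 22], pivot at index 1


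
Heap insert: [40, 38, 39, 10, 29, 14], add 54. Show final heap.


Append 54: [40, 38, 39, 10, 29, 14, 54]
Bubble up: swap idx 6(54) with idx 2(39); swap idx 2(54) with idx 0(40)
Result: [54, 38, 40, 10, 29, 14, 39]


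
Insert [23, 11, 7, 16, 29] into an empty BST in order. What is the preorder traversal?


Root = 23; build tree by BST insertion.
Preorder traversal: [23, 11, 7, 16, 29]


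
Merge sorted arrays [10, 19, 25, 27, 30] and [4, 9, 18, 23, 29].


Compare heads, take smaller each step.
Merged: [4, 9, 10, 18, 19, 23, 25, 27, 29, 30]


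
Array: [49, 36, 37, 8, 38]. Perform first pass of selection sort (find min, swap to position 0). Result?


After one pass: [8, 36, 37, 49, 38]


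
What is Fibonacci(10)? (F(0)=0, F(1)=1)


F(n)=F(n-1)+F(n-2)
...F(8)=21, F(9)=34, F(10)=55


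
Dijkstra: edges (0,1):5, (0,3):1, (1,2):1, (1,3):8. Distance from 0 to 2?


Dijkstra from 0:
Distances: {0: 0, 1: 5, 2: 6, 3: 1}
Shortest distance to 2 = 6, path = [0, 1, 2]


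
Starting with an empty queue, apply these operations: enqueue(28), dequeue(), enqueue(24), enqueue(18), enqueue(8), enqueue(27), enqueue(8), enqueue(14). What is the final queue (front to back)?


enqueue(28) -> [28]
dequeue() returns 28 -> []
enqueue(24) -> [24]
enqueue(18) -> [24, 18]
enqueue(8) -> [24, 18, 8]
enqueue(27) -> [24, 18, 8, 27]
enqueue(8) -> [24, 18, 8, 27, 8]
enqueue(14) -> [24, 18, 8, 27, 8, 14]
Final queue (front to back): [24, 18, 8, 27, 8, 14]


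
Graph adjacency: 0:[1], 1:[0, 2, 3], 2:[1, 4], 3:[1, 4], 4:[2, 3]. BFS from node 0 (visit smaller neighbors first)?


BFS queue: start with [0]
Visit order: [0, 1, 2, 3, 4]


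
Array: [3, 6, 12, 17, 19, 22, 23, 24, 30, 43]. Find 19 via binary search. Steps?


Search for 19:
[0,9] mid=4 arr[4]=19
Total: 1 comparisons


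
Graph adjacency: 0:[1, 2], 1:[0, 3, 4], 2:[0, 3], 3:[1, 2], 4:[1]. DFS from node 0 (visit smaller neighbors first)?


DFS stack-based: start with [0]
Visit order: [0, 1, 3, 2, 4]


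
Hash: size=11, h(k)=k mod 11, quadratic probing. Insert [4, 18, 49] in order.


Insertions: 4->slot 4; 18->slot 7; 49->slot 5
Table: [None, None, None, None, 4, 49, None, 18, None, None, None]


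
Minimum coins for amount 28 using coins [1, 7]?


dp[0]=0; dp[i]=1+min(dp[i-c] for c in coins)
...dp[23]=5, dp[24]=6, dp[25]=7, dp[26]=8, dp[27]=9, dp[28]=4
Minimum coins for 28 = 4


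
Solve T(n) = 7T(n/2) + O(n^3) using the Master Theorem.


a=7, b=2, c=3. log_2(7)=2.807 < c=3. Case 3: O(n^c) = O(n^3)
Complexity: O(n^3)


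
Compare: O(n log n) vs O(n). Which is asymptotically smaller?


linear grows slower than linearithmic
O(n) is asymptotically smaller; O(n log n) grows faster


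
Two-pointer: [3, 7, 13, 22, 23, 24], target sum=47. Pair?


Two pointers: lo=0, hi=5
Found pair: (23, 24) summing to 47


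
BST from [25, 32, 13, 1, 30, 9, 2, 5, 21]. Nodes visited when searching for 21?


BST root = 25
Search for 21: compare at each node
Path: [25, 13, 21]


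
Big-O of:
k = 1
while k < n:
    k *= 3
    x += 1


Per nesting level: O(log n) = O(log n)
Complexity: O(log n)


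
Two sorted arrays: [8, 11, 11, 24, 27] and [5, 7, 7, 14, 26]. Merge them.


Compare heads, take smaller each step.
Merged: [5, 7, 7, 8, 11, 11, 14, 24, 26, 27]


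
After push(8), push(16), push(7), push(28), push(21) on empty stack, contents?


push(8) -> [8]
push(16) -> [8, 16]
push(7) -> [8, 16, 7]
push(28) -> [8, 16, 7, 28]
push(21) -> [8, 16, 7, 28, 21]
Final stack (bottom to top): [8, 16, 7, 28, 21]


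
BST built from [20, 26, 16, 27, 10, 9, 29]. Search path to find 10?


BST root = 20
Search for 10: compare at each node
Path: [20, 16, 10]


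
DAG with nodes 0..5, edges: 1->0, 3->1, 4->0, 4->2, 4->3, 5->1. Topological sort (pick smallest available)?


Kahn's algorithm, process smallest node first
Order: [4, 2, 3, 5, 1, 0]


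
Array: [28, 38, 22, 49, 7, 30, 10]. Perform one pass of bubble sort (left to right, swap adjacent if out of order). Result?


After one pass: [28, 22, 38, 7, 30, 10, 49]


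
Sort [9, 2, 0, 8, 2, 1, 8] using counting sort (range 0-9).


Count array: [1, 1, 2, 0, 0, 0, 0, 0, 2, 1]
Reconstruct: [0, 1, 2, 2, 8, 8, 9]


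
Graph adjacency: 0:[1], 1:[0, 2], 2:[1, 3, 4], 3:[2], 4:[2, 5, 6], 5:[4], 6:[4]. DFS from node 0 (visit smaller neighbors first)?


DFS stack-based: start with [0]
Visit order: [0, 1, 2, 3, 4, 5, 6]


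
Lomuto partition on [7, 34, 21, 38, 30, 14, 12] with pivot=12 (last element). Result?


Elements <= 12 go left of pivot.
Result: [7, 12, 21, 38, 30, 14, 34], pivot at index 1


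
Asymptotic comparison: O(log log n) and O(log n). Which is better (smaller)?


double-logarithmic grows slower than logarithmic
O(log log n) is asymptotically smaller; O(log n) grows faster


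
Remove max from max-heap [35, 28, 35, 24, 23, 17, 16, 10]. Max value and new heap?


Max = 35
Replace root with last, heapify down
Resulting heap: [35, 28, 17, 24, 23, 10, 16]


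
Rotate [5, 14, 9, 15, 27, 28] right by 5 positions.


Right rotate by 5: [14, 9, 15, 27, 28, 5]


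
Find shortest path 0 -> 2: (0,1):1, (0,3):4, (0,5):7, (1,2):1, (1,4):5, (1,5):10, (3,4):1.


Dijkstra from 0:
Distances: {0: 0, 1: 1, 2: 2, 3: 4, 4: 5, 5: 7}
Shortest distance to 2 = 2, path = [0, 1, 2]


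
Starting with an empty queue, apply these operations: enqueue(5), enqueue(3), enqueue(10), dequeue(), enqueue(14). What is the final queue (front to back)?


enqueue(5) -> [5]
enqueue(3) -> [5, 3]
enqueue(10) -> [5, 3, 10]
dequeue() returns 5 -> [3, 10]
enqueue(14) -> [3, 10, 14]
Final queue (front to back): [3, 10, 14]


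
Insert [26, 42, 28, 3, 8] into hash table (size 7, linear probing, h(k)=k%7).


Insertions: 26->slot 5; 42->slot 0; 28->slot 1; 3->slot 3; 8->slot 2
Table: [42, 28, 8, 3, None, 26, None]
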